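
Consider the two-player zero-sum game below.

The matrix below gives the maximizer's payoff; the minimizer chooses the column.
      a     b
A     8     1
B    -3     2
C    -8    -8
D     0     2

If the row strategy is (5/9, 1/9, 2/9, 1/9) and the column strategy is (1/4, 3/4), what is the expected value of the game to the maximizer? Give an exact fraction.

Against (1/4, 3/4), each row's expected payoff is A: 11/4; B: 3/4; C: -8; D: 3/2.
Taking the (5/9, 1/9, 2/9, 1/9)-weighted average: (5/9)·(11/4) + (1/9)·(3/4) + (2/9)·(-8) + (1/9)·(3/2) = 0.

0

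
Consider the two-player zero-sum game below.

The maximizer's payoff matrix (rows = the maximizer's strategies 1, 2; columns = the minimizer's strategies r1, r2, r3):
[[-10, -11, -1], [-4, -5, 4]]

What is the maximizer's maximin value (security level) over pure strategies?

-5

The worst-case payoff for each row is 1: -11, 2: -5.
The best of these is -5.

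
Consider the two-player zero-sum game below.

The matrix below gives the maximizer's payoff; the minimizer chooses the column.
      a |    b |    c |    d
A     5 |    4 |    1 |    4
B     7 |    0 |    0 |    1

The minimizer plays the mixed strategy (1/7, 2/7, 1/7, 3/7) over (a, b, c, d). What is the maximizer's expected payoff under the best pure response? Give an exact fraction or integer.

26/7

A: (5)·(1/7) + (4)·(2/7) + (1)·(1/7) + (4)·(3/7) = 26/7.
B: (7)·(1/7) + (0)·(2/7) + (0)·(1/7) + (1)·(3/7) = 10/7.
The best pure response is A with expected payoff 26/7.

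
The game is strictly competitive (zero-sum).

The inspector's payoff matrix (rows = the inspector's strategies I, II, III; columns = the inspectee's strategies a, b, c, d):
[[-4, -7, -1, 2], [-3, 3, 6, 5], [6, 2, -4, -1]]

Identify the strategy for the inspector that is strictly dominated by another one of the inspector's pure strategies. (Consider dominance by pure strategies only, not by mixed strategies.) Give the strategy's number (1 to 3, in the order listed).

Compare I with II: -3 > -4, 3 > -7, 6 > -1, 5 > 2.
So II strictly dominates I for the inspector; I is strictly dominated.

1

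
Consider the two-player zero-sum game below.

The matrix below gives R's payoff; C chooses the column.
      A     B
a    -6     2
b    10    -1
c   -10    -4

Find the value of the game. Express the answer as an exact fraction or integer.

14/19

Row c is strictly dominated by row a, so R never plays it.
The remaining 2×2 game on (a, b) × (A, B) has no saddle point. Let R play a with probability p; indifference gives −6p + 10(1−p) = 2p − (1−p), so p = 11/19.
Similarly C's optimal q on A is 3/19, and the value is -6·(3/19) + (2)·(16/19) = 14/19.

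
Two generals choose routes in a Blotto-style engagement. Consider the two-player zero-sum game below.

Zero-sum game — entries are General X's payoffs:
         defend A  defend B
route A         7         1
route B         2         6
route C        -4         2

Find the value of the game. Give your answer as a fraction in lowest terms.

4

Row route C is strictly dominated by row route B, so General X never plays it.
The remaining 2×2 game on (route A, route B) × (defend A, defend B) has no saddle point. Let General X play route A with probability p; indifference gives 7p + 2(1−p) = p + 6(1−p), so p = 2/5.
Similarly General Y's optimal q on defend A is 1/2, and the value is 7·(1/2) + (1)·(1/2) = 4.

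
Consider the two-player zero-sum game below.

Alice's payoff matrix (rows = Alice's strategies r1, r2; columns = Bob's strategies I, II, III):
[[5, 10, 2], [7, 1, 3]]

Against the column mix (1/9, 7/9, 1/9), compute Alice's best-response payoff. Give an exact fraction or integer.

r1: (5)·(1/9) + (10)·(7/9) + (2)·(1/9) = 77/9.
r2: (7)·(1/9) + (1)·(7/9) + (3)·(1/9) = 17/9.
The best pure response is r1 with expected payoff 77/9.

77/9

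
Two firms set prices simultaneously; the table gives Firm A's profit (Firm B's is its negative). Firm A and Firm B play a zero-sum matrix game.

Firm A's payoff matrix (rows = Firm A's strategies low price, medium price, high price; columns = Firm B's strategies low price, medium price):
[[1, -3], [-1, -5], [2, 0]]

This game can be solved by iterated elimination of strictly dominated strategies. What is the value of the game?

Row low price is strictly dominated by row high price (2>1, 0>-3); eliminate low price.
Row medium price is strictly dominated by row high price (2>-1, 0>-5); eliminate medium price.
Column low price is strictly dominated by medium price for Firm B (0<2); eliminate low price.
Only (high price, medium price) remains, with payoff 0.

0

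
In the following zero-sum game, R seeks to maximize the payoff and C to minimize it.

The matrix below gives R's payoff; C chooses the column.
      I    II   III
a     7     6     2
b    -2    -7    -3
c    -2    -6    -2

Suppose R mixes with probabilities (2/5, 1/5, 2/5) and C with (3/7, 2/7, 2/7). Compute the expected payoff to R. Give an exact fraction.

4/35

Against (3/7, 2/7, 2/7), each row's expected payoff is a: 37/7; b: -26/7; c: -22/7.
Taking the (2/5, 1/5, 2/5)-weighted average: (2/5)·(37/7) + (1/5)·(-26/7) + (2/5)·(-22/7) = 4/35.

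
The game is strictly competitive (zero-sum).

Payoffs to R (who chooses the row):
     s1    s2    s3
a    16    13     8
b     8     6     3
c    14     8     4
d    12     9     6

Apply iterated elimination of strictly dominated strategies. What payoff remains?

8

Column s2 is strictly dominated by s3 for C (8<13, 3<6, 4<8, 6<9); eliminate s2.
Row c is strictly dominated by row a (16>14, 8>4); eliminate c.
Column s1 is strictly dominated by s3 for C (8<16, 3<8, 6<12); eliminate s1.
Row b is strictly dominated by row a (8>3); eliminate b.
Row d is strictly dominated by row a (8>6); eliminate d.
Only (a, s3) remains, with payoff 8.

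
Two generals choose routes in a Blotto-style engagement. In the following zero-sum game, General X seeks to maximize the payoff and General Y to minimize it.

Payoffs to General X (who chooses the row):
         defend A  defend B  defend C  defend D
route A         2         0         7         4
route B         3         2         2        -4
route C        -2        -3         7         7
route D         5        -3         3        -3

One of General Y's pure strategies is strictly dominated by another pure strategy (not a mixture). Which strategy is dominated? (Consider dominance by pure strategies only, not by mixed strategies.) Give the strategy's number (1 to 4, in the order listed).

1

General Y prefers columns that give General X less. Compare defend A with defend B: 0 < 2, 2 < 3, -3 < -2, -3 < 5.
So defend B strictly dominates defend A for General Y; defend A is strictly dominated.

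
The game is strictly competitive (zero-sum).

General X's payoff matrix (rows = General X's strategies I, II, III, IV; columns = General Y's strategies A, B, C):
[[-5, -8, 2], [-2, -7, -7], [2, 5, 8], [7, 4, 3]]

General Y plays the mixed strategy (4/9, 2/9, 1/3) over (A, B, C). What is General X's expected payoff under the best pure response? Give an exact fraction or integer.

5

I: (-5)·(4/9) + (-8)·(2/9) + (2)·(1/3) = -10/3.
II: (-2)·(4/9) + (-7)·(2/9) + (-7)·(1/3) = -43/9.
III: (2)·(4/9) + (5)·(2/9) + (8)·(1/3) = 14/3.
IV: (7)·(4/9) + (4)·(2/9) + (3)·(1/3) = 5.
The best pure response is IV with expected payoff 5.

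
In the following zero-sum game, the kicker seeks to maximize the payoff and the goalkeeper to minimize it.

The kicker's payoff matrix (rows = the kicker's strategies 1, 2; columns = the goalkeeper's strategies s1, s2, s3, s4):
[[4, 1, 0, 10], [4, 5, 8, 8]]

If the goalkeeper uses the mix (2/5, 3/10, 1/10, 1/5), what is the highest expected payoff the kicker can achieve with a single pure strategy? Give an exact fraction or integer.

11/2

1: (4)·(2/5) + (1)·(3/10) + (0)·(1/10) + (10)·(1/5) = 39/10.
2: (4)·(2/5) + (5)·(3/10) + (8)·(1/10) + (8)·(1/5) = 11/2.
The best pure response is 2 with expected payoff 11/2.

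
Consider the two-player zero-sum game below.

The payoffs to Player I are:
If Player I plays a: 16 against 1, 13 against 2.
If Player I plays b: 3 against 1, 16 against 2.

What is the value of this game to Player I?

217/16

Row minima are 13 and 3, so Player I's maximin is 13; column maxima are 16 and 16, so Player II's minimax is 16. These differ, so the equilibrium is in mixed strategies.
Let Player I play a with probability p. Player II is indifferent when 16p + 3(1−p) = 13p + 16(1−p), giving p = 13/16.
Let Player II play 1 with probability q. Player I is indifferent when 16q + 13(1−q) = 3q + 16(1−q), giving q = 3/16.
The value is 16·(3/16) + (13)·(13/16) = 217/16.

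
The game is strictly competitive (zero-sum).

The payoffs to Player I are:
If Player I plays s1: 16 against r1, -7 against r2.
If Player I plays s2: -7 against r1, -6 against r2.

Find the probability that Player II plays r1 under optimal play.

Row minima are -7 and -7, so Player I's maximin is -7; column maxima are 16 and -6, so Player II's minimax is -6. These differ, so the equilibrium is in mixed strategies.
Let Player II play r1 with probability q. Player I is indifferent when 16q − 7(1−q) = −7q − 6(1−q), giving q = 1/24.

1/24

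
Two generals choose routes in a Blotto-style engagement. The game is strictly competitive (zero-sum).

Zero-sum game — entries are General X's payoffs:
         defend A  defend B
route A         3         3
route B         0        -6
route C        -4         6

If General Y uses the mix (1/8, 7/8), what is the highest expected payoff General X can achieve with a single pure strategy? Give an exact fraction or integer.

route A: (3)·(1/8) + (3)·(7/8) = 3.
route B: (0)·(1/8) + (-6)·(7/8) = -21/4.
route C: (-4)·(1/8) + (6)·(7/8) = 19/4.
The best pure response is route C with expected payoff 19/4.

19/4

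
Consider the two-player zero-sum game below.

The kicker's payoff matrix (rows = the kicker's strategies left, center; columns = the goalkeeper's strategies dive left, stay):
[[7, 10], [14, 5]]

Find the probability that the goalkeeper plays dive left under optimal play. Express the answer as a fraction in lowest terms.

Row minima are 7 and 5, so the kicker's maximin is 7; column maxima are 14 and 10, so the goalkeeper's minimax is 10. These differ, so the equilibrium is in mixed strategies.
Let the goalkeeper play dive left with probability q. The kicker is indifferent when 7q + 10(1−q) = 14q + 5(1−q), giving q = 5/12.

5/12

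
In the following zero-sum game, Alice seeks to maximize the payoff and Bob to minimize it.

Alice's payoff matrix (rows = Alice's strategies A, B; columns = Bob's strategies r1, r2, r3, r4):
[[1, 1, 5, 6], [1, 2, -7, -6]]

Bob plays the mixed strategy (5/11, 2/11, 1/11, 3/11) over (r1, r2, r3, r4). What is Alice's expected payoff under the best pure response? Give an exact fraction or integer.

A: (1)·(5/11) + (1)·(2/11) + (5)·(1/11) + (6)·(3/11) = 30/11.
B: (1)·(5/11) + (2)·(2/11) + (-7)·(1/11) + (-6)·(3/11) = -16/11.
The best pure response is A with expected payoff 30/11.

30/11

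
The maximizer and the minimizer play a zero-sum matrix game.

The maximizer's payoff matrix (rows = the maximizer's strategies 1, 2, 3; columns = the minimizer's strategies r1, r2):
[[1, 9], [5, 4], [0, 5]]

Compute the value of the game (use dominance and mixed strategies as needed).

Row 3 is strictly dominated by row 1, so the maximizer never plays it.
The remaining 2×2 game on (1, 2) × (r1, r2) has no saddle point. Let the maximizer play 1 with probability p; indifference gives p + 5(1−p) = 9p + 4(1−p), so p = 1/9.
Similarly the minimizer's optimal q on r1 is 5/9, and the value is 1·(5/9) + (9)·(4/9) = 41/9.

41/9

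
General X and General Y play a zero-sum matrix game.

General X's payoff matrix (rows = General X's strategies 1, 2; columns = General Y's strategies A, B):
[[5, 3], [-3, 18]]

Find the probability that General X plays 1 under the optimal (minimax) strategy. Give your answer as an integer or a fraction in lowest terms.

Row minima are 3 and -3, so General X's maximin is 3; column maxima are 5 and 18, so General Y's minimax is 5. These differ, so the equilibrium is in mixed strategies.
Let General X play 1 with probability p. General Y is indifferent when 5p − 3(1−p) = 3p + 18(1−p), giving p = 21/23.

21/23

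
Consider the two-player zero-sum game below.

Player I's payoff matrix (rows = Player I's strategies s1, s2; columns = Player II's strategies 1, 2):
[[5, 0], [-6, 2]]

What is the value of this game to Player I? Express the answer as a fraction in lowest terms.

Row minima are 0 and -6, so Player I's maximin is 0; column maxima are 5 and 2, so Player II's minimax is 2. These differ, so the equilibrium is in mixed strategies.
Let Player I play s1 with probability p. Player II is indifferent when 5p − 6(1−p) = 2(1−p), giving p = 8/13.
Let Player II play 1 with probability q. Player I is indifferent when 5q = −6q + 2(1−q), giving q = 2/13.
The value is 5·(2/13) + (0)·(11/13) = 10/13.

10/13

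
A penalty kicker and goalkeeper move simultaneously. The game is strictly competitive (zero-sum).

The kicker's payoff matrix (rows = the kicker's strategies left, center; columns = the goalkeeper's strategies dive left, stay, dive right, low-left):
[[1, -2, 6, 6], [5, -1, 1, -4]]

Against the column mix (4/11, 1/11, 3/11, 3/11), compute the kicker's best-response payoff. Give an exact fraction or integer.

38/11

left: (1)·(4/11) + (-2)·(1/11) + (6)·(3/11) + (6)·(3/11) = 38/11.
center: (5)·(4/11) + (-1)·(1/11) + (1)·(3/11) + (-4)·(3/11) = 10/11.
The best pure response is left with expected payoff 38/11.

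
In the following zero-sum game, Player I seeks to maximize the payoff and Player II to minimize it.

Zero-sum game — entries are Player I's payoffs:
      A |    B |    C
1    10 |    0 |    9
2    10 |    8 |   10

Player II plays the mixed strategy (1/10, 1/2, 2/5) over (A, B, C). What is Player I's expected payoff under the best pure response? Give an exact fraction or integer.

1: (10)·(1/10) + (0)·(1/2) + (9)·(2/5) = 23/5.
2: (10)·(1/10) + (8)·(1/2) + (10)·(2/5) = 9.
The best pure response is 2 with expected payoff 9.

9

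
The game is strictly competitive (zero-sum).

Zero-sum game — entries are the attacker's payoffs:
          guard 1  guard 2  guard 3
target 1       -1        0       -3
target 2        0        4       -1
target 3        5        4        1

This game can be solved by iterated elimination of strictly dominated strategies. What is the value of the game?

1

Column guard 1 is strictly dominated by guard 3 for the defender (-3<-1, -1<0, 1<5); eliminate guard 1.
Column guard 2 is strictly dominated by guard 3 for the defender (-3<0, -1<4, 1<4); eliminate guard 2.
Row target 1 is strictly dominated by row target 2 (-1>-3); eliminate target 1.
Row target 2 is strictly dominated by row target 3 (1>-1); eliminate target 2.
Only (target 3, guard 3) remains, with payoff 1.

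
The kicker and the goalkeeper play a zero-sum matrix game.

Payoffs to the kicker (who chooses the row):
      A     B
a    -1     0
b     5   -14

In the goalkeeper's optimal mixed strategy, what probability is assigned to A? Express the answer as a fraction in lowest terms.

7/10

Row minima are -1 and -14, so the kicker's maximin is -1; column maxima are 5 and 0, so the goalkeeper's minimax is 0. These differ, so the equilibrium is in mixed strategies.
Let the goalkeeper play A with probability q. The kicker is indifferent when −q = 5q − 14(1−q), giving q = 7/10.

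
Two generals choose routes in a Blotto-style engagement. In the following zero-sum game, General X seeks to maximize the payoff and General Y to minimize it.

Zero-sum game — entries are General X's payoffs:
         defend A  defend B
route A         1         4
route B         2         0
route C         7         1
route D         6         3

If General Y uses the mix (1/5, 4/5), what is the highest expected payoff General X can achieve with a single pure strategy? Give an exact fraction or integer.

18/5

route A: (1)·(1/5) + (4)·(4/5) = 17/5.
route B: (2)·(1/5) + (0)·(4/5) = 2/5.
route C: (7)·(1/5) + (1)·(4/5) = 11/5.
route D: (6)·(1/5) + (3)·(4/5) = 18/5.
The best pure response is route D with expected payoff 18/5.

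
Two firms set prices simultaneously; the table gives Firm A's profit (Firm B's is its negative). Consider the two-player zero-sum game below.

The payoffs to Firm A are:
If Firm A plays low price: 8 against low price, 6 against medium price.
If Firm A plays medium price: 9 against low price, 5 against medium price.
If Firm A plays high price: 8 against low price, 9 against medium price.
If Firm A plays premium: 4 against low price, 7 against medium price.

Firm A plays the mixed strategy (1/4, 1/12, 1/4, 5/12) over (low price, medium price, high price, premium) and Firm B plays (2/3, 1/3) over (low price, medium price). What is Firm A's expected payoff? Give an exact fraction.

Against (2/3, 1/3), each row's expected payoff is low price: 22/3; medium price: 23/3; high price: 25/3; premium: 5.
Taking the (1/4, 1/12, 1/4, 5/12)-weighted average: (1/4)·(22/3) + (1/12)·(23/3) + (1/4)·(25/3) + (5/12)·(5) = 239/36.

239/36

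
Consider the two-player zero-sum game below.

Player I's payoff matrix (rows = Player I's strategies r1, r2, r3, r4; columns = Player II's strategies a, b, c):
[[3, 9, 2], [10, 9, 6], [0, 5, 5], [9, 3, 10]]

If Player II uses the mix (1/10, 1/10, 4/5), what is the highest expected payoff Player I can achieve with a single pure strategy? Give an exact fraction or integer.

46/5

r1: (3)·(1/10) + (9)·(1/10) + (2)·(4/5) = 14/5.
r2: (10)·(1/10) + (9)·(1/10) + (6)·(4/5) = 67/10.
r3: (0)·(1/10) + (5)·(1/10) + (5)·(4/5) = 9/2.
r4: (9)·(1/10) + (3)·(1/10) + (10)·(4/5) = 46/5.
The best pure response is r4 with expected payoff 46/5.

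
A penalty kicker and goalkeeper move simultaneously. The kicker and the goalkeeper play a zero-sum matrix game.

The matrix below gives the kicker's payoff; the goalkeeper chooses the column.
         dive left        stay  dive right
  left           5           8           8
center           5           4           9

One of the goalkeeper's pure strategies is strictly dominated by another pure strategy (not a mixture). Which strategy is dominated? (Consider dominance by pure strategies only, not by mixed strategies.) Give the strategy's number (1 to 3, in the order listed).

3

The goalkeeper prefers columns that give the kicker less. Compare dive right with dive left: 5 < 8, 5 < 9.
So dive left strictly dominates dive right for the goalkeeper; dive right is strictly dominated.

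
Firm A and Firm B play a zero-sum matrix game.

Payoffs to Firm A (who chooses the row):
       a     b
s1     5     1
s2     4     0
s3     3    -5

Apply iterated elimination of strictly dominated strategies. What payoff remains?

1

Column a is strictly dominated by b for Firm B (1<5, 0<4, -5<3); eliminate a.
Row s2 is strictly dominated by row s1 (1>0); eliminate s2.
Row s3 is strictly dominated by row s1 (1>-5); eliminate s3.
Only (s1, b) remains, with payoff 1.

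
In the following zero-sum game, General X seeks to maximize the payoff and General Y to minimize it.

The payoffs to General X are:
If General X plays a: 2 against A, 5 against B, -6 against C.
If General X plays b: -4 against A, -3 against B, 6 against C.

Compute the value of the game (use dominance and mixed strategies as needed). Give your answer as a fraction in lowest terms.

Column B is strictly dominated by A for General Y (it gives General X more in every row).
The remaining 2×2 game on (a, b) × (A, C) has no saddle point. Let General X play a with probability p; indifference gives 2p − 4(1−p) = −6p + 6(1−p), so p = 5/9.
Similarly General Y's optimal q on A is 2/3, and the value is 2·(2/3) + (-6)·(1/3) = -2/3.

-2/3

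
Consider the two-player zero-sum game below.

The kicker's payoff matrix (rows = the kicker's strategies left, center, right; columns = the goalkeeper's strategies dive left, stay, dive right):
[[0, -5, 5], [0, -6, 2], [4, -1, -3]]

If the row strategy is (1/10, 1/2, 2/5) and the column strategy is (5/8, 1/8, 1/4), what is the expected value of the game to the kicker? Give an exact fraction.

Against (5/8, 1/8, 1/4), each row's expected payoff is left: 5/8; center: -1/4; right: 13/8.
Taking the (1/10, 1/2, 2/5)-weighted average: (1/10)·(5/8) + (1/2)·(-1/4) + (2/5)·(13/8) = 47/80.

47/80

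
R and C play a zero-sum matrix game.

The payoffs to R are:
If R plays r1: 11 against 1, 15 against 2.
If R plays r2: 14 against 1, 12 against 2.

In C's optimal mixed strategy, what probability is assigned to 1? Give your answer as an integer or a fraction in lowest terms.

Row minima are 11 and 12, so R's maximin is 12; column maxima are 14 and 15, so C's minimax is 14. These differ, so the equilibrium is in mixed strategies.
Let C play 1 with probability q. R is indifferent when 11q + 15(1−q) = 14q + 12(1−q), giving q = 1/2.

1/2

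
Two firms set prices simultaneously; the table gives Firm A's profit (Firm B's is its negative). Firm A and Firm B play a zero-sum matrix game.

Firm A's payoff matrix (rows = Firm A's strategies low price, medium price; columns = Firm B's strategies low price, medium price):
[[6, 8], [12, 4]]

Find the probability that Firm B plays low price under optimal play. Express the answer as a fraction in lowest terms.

2/5

Row minima are 6 and 4, so Firm A's maximin is 6; column maxima are 12 and 8, so Firm B's minimax is 8. These differ, so the equilibrium is in mixed strategies.
Let Firm B play low price with probability q. Firm A is indifferent when 6q + 8(1−q) = 12q + 4(1−q), giving q = 2/5.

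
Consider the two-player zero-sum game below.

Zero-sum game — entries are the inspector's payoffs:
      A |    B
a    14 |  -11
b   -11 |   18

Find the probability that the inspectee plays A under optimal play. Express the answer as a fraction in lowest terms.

29/54

Row minima are -11 and -11, so the inspector's maximin is -11; column maxima are 14 and 18, so the inspectee's minimax is 14. These differ, so the equilibrium is in mixed strategies.
Let the inspectee play A with probability q. The inspector is indifferent when 14q − 11(1−q) = −11q + 18(1−q), giving q = 29/54.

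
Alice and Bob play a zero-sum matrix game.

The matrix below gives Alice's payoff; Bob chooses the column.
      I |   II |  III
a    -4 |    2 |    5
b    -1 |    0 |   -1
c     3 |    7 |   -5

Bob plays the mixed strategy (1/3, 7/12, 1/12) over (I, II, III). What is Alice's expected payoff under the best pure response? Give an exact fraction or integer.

a: (-4)·(1/3) + (2)·(7/12) + (5)·(1/12) = 1/4.
b: (-1)·(1/3) + (0)·(7/12) + (-1)·(1/12) = -5/12.
c: (3)·(1/3) + (7)·(7/12) + (-5)·(1/12) = 14/3.
The best pure response is c with expected payoff 14/3.

14/3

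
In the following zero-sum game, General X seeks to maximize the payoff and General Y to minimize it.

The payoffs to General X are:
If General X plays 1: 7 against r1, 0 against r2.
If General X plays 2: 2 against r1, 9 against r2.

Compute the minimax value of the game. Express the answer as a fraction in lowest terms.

Row minima are 0 and 2, so General X's maximin is 2; column maxima are 7 and 9, so General Y's minimax is 7. These differ, so the equilibrium is in mixed strategies.
Let General X play 1 with probability p. General Y is indifferent when 7p + 2(1−p) = 9(1−p), giving p = 1/2.
Let General Y play r1 with probability q. General X is indifferent when 7q = 2q + 9(1−q), giving q = 9/14.
The value is 7·(9/14) + (0)·(5/14) = 9/2.

9/2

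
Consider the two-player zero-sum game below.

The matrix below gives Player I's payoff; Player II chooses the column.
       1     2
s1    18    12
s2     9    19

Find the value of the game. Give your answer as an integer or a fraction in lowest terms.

117/8

Row minima are 12 and 9, so Player I's maximin is 12; column maxima are 18 and 19, so Player II's minimax is 18. These differ, so the equilibrium is in mixed strategies.
Let Player I play s1 with probability p. Player II is indifferent when 18p + 9(1−p) = 12p + 19(1−p), giving p = 5/8.
Let Player II play 1 with probability q. Player I is indifferent when 18q + 12(1−q) = 9q + 19(1−q), giving q = 7/16.
The value is 18·(7/16) + (12)·(9/16) = 117/8.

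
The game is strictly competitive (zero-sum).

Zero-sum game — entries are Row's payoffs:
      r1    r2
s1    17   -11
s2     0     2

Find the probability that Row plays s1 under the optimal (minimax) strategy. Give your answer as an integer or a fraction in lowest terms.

1/15

Row minima are -11 and 0, so Row's maximin is 0; column maxima are 17 and 2, so Column's minimax is 2. These differ, so the equilibrium is in mixed strategies.
Let Row play s1 with probability p. Column is indifferent when 17p = −11p + 2(1−p), giving p = 1/15.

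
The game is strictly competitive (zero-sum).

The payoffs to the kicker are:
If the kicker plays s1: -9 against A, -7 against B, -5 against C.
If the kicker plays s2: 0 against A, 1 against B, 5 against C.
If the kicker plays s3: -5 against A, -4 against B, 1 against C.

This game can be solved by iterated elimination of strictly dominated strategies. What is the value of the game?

Column C is strictly dominated by A for the goalkeeper (-9<-5, 0<5, -5<1); eliminate C.
Column B is strictly dominated by A for the goalkeeper (-9<-7, 0<1, -5<-4); eliminate B.
Row s3 is strictly dominated by row s2 (0>-5); eliminate s3.
Row s1 is strictly dominated by row s2 (0>-9); eliminate s1.
Only (s2, A) remains, with payoff 0.

0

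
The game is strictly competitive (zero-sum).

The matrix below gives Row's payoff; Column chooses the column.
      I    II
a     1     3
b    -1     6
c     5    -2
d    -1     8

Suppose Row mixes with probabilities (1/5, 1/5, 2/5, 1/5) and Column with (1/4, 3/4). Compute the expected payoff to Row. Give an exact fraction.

12/5

Against (1/4, 3/4), each row's expected payoff is a: 5/2; b: 17/4; c: -1/4; d: 23/4.
Taking the (1/5, 1/5, 2/5, 1/5)-weighted average: (1/5)·(5/2) + (1/5)·(17/4) + (2/5)·(-1/4) + (1/5)·(23/4) = 12/5.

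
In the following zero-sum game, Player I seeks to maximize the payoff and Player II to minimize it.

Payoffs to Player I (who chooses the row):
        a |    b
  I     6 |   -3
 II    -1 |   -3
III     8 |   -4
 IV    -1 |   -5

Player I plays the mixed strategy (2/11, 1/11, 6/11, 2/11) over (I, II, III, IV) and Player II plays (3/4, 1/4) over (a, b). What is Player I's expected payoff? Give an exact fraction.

32/11

Against (3/4, 1/4), each row's expected payoff is I: 15/4; II: -3/2; III: 5; IV: -2.
Taking the (2/11, 1/11, 6/11, 2/11)-weighted average: (2/11)·(15/4) + (1/11)·(-3/2) + (6/11)·(5) + (2/11)·(-2) = 32/11.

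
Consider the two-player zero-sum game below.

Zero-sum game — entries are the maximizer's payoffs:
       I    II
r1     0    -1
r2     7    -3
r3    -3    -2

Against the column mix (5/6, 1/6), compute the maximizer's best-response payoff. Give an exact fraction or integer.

r1: (0)·(5/6) + (-1)·(1/6) = -1/6.
r2: (7)·(5/6) + (-3)·(1/6) = 16/3.
r3: (-3)·(5/6) + (-2)·(1/6) = -17/6.
The best pure response is r2 with expected payoff 16/3.

16/3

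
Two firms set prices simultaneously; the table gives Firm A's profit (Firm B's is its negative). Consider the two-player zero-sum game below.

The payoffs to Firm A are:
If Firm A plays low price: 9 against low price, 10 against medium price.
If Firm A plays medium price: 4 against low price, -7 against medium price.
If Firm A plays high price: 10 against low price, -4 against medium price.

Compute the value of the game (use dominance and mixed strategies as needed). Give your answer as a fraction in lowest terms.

136/15

Row medium price is strictly dominated by row high price, so Firm A never plays it.
The remaining 2×2 game on (low price, high price) × (low price, medium price) has no saddle point. Let Firm A play low price with probability p; indifference gives 9p + 10(1−p) = 10p − 4(1−p), so p = 14/15.
Similarly Firm B's optimal q on low price is 14/15, and the value is 9·(14/15) + (10)·(1/15) = 136/15.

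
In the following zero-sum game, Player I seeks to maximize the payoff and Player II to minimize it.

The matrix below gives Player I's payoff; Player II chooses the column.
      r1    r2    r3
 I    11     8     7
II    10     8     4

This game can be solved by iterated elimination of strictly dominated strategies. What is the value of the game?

Column r1 is strictly dominated by r2 for Player II (8<11, 8<10); eliminate r1.
Column r2 is strictly dominated by r3 for Player II (7<8, 4<8); eliminate r2.
Row II is strictly dominated by row I (7>4); eliminate II.
Only (I, r3) remains, with payoff 7.

7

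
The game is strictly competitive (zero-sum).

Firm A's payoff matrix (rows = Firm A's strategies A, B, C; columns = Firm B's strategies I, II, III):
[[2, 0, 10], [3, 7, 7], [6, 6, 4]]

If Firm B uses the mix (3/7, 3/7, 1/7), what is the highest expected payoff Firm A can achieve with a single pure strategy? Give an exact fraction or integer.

40/7

A: (2)·(3/7) + (0)·(3/7) + (10)·(1/7) = 16/7.
B: (3)·(3/7) + (7)·(3/7) + (7)·(1/7) = 37/7.
C: (6)·(3/7) + (6)·(3/7) + (4)·(1/7) = 40/7.
The best pure response is C with expected payoff 40/7.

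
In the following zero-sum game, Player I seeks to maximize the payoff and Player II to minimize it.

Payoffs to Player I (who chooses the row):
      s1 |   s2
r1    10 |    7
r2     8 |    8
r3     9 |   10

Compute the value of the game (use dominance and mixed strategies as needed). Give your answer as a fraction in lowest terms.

Row r2 is strictly dominated by row r3, so Player I never plays it.
The remaining 2×2 game on (r1, r3) × (s1, s2) has no saddle point. Let Player I play r1 with probability p; indifference gives 10p + 9(1−p) = 7p + 10(1−p), so p = 1/4.
Similarly Player II's optimal q on s1 is 3/4, and the value is 10·(3/4) + (7)·(1/4) = 37/4.

37/4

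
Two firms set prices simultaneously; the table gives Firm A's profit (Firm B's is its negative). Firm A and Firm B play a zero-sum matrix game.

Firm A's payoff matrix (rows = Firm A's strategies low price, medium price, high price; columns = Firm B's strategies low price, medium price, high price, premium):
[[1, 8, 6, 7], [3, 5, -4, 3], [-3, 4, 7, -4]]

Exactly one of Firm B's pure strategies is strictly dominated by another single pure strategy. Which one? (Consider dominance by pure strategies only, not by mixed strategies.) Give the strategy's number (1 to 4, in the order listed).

2

Firm B prefers columns that give Firm A less. Compare medium price with low price: 1 < 8, 3 < 5, -3 < 4.
So low price strictly dominates medium price for Firm B; medium price is strictly dominated.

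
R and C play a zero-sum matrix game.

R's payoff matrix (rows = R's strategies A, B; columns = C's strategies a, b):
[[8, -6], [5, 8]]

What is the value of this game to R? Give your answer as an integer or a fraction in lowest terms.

94/17

Row minima are -6 and 5, so R's maximin is 5; column maxima are 8 and 8, so C's minimax is 8. These differ, so the equilibrium is in mixed strategies.
Let R play A with probability p. C is indifferent when 8p + 5(1−p) = −6p + 8(1−p), giving p = 3/17.
Let C play a with probability q. R is indifferent when 8q − 6(1−q) = 5q + 8(1−q), giving q = 14/17.
The value is 8·(14/17) + (-6)·(3/17) = 94/17.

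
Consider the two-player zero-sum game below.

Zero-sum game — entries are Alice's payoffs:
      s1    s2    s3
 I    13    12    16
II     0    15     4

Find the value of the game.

Column s3 is strictly dominated by s1 for Bob (it gives Alice more in every row).
The remaining 2×2 game on (I, II) × (s1, s2) has no saddle point. Let Alice play I with probability p; indifference gives 13p = 12p + 15(1−p), so p = 15/16.
Similarly Bob's optimal q on s1 is 3/16, and the value is 13·(3/16) + (12)·(13/16) = 195/16.

195/16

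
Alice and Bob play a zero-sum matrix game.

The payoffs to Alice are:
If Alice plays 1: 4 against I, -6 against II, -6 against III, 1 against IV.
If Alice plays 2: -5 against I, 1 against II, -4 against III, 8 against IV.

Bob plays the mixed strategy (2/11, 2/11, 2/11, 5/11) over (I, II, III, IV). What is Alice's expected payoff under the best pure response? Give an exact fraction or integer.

1: (4)·(2/11) + (-6)·(2/11) + (-6)·(2/11) + (1)·(5/11) = -1.
2: (-5)·(2/11) + (1)·(2/11) + (-4)·(2/11) + (8)·(5/11) = 24/11.
The best pure response is 2 with expected payoff 24/11.

24/11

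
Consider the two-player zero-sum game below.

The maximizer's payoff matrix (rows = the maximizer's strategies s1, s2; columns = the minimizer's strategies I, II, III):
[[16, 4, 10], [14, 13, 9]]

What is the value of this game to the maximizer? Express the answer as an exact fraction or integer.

Column I is strictly dominated by III for the minimizer (it gives the maximizer more in every row).
The remaining 2×2 game on (s1, s2) × (II, III) has no saddle point. Let the maximizer play s1 with probability p; indifference gives 4p + 13(1−p) = 10p + 9(1−p), so p = 2/5.
Similarly the minimizer's optimal q on II is 1/10, and the value is 4·(1/10) + (10)·(9/10) = 47/5.

47/5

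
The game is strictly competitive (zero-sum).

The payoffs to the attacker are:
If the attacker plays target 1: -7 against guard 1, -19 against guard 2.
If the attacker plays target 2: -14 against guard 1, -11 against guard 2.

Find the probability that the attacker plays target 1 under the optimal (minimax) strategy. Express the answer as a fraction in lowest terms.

1/5

Row minima are -19 and -14, so the attacker's maximin is -14; column maxima are -7 and -11, so the defender's minimax is -11. These differ, so the equilibrium is in mixed strategies.
Let the attacker play target 1 with probability p. The defender is indifferent when −7p − 14(1−p) = −19p − 11(1−p), giving p = 1/5.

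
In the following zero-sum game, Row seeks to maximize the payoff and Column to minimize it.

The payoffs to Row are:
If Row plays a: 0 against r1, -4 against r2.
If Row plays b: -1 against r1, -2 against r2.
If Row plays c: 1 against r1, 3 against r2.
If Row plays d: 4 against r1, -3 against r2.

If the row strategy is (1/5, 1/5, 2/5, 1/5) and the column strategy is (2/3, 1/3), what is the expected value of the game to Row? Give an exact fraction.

7/15

Against (2/3, 1/3), each row's expected payoff is a: -4/3; b: -4/3; c: 5/3; d: 5/3.
Taking the (1/5, 1/5, 2/5, 1/5)-weighted average: (1/5)·(-4/3) + (1/5)·(-4/3) + (2/5)·(5/3) + (1/5)·(5/3) = 7/15.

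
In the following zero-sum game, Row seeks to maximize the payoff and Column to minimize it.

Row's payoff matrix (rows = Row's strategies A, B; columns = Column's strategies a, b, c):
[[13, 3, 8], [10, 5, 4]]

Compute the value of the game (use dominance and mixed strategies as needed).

Column a is strictly dominated by c for Column (it gives Row more in every row).
The remaining 2×2 game on (A, B) × (b, c) has no saddle point. Let Row play A with probability p; indifference gives 3p + 5(1−p) = 8p + 4(1−p), so p = 1/6.
Similarly Column's optimal q on b is 2/3, and the value is 3·(2/3) + (8)·(1/3) = 14/3.

14/3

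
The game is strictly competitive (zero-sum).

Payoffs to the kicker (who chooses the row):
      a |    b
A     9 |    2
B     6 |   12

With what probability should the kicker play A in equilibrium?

Row minima are 2 and 6, so the kicker's maximin is 6; column maxima are 9 and 12, so the goalkeeper's minimax is 9. These differ, so the equilibrium is in mixed strategies.
Let the kicker play A with probability p. The goalkeeper is indifferent when 9p + 6(1−p) = 2p + 12(1−p), giving p = 6/13.

6/13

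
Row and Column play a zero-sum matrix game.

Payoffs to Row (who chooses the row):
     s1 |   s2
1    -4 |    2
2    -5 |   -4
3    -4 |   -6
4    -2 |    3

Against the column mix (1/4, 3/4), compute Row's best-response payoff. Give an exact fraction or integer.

7/4

1: (-4)·(1/4) + (2)·(3/4) = 1/2.
2: (-5)·(1/4) + (-4)·(3/4) = -17/4.
3: (-4)·(1/4) + (-6)·(3/4) = -11/2.
4: (-2)·(1/4) + (3)·(3/4) = 7/4.
The best pure response is 4 with expected payoff 7/4.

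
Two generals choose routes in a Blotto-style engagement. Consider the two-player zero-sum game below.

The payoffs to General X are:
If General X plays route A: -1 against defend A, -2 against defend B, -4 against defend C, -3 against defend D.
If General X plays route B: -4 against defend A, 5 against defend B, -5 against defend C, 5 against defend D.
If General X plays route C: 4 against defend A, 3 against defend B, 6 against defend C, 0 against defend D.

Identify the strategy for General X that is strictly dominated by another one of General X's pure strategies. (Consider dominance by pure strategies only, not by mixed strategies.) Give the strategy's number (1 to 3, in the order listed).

Compare route A with route C: 4 > -1, 3 > -2, 6 > -4, 0 > -3.
So route C strictly dominates route A for General X; route A is strictly dominated.

1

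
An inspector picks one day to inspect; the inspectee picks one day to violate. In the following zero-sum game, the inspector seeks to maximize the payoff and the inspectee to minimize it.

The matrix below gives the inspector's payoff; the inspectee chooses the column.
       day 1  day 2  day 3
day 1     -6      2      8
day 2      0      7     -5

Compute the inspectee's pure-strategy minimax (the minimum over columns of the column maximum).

The worst case (largest entry) in each column is day 1: 0, day 2: 7, day 3: 8.
The best (smallest) of these is 0.

0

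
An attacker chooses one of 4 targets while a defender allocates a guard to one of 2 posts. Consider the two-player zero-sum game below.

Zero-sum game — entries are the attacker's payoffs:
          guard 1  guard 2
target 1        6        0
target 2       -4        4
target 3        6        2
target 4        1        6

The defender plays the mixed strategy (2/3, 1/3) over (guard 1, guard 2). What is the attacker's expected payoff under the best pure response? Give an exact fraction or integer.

14/3

target 1: (6)·(2/3) + (0)·(1/3) = 4.
target 2: (-4)·(2/3) + (4)·(1/3) = -4/3.
target 3: (6)·(2/3) + (2)·(1/3) = 14/3.
target 4: (1)·(2/3) + (6)·(1/3) = 8/3.
The best pure response is target 3 with expected payoff 14/3.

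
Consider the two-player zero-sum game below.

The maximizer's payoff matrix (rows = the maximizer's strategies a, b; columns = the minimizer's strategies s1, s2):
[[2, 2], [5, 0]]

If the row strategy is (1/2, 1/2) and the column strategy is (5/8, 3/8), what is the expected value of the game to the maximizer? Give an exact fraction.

41/16

Against (5/8, 3/8), each row's expected payoff is a: 2; b: 25/8.
Taking the (1/2, 1/2)-weighted average: (1/2)·(2) + (1/2)·(25/8) = 41/16.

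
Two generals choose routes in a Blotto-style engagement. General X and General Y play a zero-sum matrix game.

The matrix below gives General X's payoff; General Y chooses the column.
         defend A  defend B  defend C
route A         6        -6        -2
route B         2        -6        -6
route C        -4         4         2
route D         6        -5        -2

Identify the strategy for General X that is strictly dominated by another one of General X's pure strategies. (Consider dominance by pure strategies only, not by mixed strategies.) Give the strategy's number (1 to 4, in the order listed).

Compare route B with route D: 6 > 2, -5 > -6, -2 > -6.
So route D strictly dominates route B for General X; route B is strictly dominated.

2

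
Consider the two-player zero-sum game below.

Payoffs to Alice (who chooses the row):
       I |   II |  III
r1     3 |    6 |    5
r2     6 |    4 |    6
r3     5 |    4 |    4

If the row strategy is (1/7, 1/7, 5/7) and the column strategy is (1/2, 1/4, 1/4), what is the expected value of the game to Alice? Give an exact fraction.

129/28

Against (1/2, 1/4, 1/4), each row's expected payoff is r1: 17/4; r2: 11/2; r3: 9/2.
Taking the (1/7, 1/7, 5/7)-weighted average: (1/7)·(17/4) + (1/7)·(11/2) + (5/7)·(9/2) = 129/28.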